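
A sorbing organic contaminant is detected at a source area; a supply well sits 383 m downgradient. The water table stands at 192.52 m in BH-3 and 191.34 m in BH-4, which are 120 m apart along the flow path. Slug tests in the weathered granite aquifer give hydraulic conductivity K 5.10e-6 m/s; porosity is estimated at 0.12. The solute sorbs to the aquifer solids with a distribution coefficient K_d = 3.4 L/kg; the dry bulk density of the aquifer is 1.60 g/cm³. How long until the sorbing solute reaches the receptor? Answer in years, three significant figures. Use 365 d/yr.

Hydraulic gradient i = (192.52 − 191.34) / 120 = 1.18 / 120 = 0.009833
K = 5.10e-6 m/s × 86400 s/d = 0.4406 m/d
Darcy flux q = K·i = 0.4406 × 0.009833 = 0.004333 m/d
v_s = q/n_e = 0.004333/0.12 = 0.03611 m/d
Retardation R = 1 + ρ_b·K_d/n = 1 + 1.60×3.4/0.12 = 46.33
Contaminant velocity v_c = v/R = 0.03611/46.33 = 7.793e-4 m/d
t = L/v_c = 383/7.793e-4 = 491500 d
   = 491500/365 = 1350 yr

1350 years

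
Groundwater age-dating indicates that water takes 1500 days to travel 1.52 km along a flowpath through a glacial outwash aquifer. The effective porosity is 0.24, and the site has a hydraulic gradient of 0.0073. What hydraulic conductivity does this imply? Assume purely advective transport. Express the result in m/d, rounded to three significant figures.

33.3 m/d

L = 1.52 km = 1520 m
v = L / t = 1520 / 1500 = 1.013 m/d
K = v · n / i = 1.013 × 0.24 / 0.0073 = 33.3 m/d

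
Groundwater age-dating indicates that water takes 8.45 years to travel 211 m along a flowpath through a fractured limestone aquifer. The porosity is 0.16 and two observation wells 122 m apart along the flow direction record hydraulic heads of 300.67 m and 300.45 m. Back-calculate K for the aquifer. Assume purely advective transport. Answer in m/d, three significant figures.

Hydraulic gradient i = (300.67 − 300.45) / 122 = 0.22 / 122 = 0.001803
t = 8.45 years = 3084 d
v = L / t = 211 / 3084 = 0.06841 m/d
K = v · n / i = 0.06841 × 0.16 / 0.001803 = 6.07 m/d

6.07 m/d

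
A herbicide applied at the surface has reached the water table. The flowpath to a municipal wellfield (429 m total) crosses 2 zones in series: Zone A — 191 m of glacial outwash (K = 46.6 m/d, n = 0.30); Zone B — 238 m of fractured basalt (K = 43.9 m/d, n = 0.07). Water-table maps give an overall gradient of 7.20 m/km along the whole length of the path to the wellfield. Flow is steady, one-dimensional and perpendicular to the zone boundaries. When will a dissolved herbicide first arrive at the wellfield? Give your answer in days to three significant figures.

228 days

Steady 1-D flow in series ⇒ the Darcy flux q is identical in every zone and the zone head losses add (resistances L/K in series).
Σ(L/K) = 191/46.6 + 238/43.9 = 4.099 + 5.421 = 9.520 d
K_eq = L_total / Σ(L/K) = 429 / 9.520 = 45.06 m/d
q = K_eq · i = 45.06 × 0.0072 = 0.3244 m/d (same in every zone)
Zone A: v = q/n = 0.3244/0.30 = 1.081 m/d → t_A = 191/1.081 = 176.6 d
Zone B: v = q/n = 0.3244/0.07 = 4.635 m/d → t_B = 238/4.635 = 51.35 d
Total t = 176.6 + 51.35 = 228.0 d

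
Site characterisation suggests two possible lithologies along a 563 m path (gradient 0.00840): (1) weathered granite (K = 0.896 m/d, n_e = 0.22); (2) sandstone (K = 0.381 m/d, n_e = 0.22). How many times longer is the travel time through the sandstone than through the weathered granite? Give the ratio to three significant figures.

Unit 1 (weathered granite): v = 0.896×0.0084/0.22 = 0.03421 m/d, t = 563/0.03421 = 16460 d
Unit 2 (sandstone): v = 0.381×0.0084/0.22 = 0.01455 m/d, t = 563/0.01455 = 38700 d
t(sandstone) / t(weathered granite) = 38700/16460 = 2.35

2.35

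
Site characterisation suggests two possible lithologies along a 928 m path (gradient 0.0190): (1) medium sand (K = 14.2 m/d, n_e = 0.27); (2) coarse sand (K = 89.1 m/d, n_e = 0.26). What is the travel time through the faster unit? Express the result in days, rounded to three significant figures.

Unit 1 (medium sand): v = 14.2×0.019/0.27 = 0.9993 m/d, t = 928/0.9993 = 928.7 d
Unit 2 (coarse sand): v = 89.1×0.019/0.26 = 6.511 m/d, t = 928/6.511 = 142.5 d
Faster unit: t = 143 d

143 days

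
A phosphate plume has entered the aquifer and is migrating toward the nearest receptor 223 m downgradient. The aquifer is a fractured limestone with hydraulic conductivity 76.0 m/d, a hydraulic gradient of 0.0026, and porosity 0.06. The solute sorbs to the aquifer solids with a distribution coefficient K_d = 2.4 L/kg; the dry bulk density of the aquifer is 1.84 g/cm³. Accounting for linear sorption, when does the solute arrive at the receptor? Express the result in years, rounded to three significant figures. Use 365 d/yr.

Specific discharge q = 76.0 × 0.0026 = 0.1976 m/d
Seepage velocity v = q / n = 0.1976 / 0.06 = 3.293 m/d
Retardation R = 1 + ρ_b·K_d/n = 1 + 1.84×2.4/0.06 = 74.60
Contaminant velocity v_c = v/R = 3.293/74.60 = 0.04415 m/d
t = L/v_c = 223/0.04415 = 5051 d
   = 5051/365 = 13.8 yr

13.8 years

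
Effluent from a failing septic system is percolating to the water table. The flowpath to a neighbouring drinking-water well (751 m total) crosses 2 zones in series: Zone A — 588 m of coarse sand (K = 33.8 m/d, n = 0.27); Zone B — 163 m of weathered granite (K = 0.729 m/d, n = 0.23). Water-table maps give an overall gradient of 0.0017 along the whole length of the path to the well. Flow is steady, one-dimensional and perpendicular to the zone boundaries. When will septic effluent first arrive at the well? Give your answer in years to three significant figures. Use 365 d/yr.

For zones in series the flux q is common to all zones; the equivalent conductivity is the harmonic (thickness-weighted) mean, K_eq = L_total / Σ(L_j/K_j).
Σ(L/K) = 588/33.8 + 163/0.729 = 17.40 + 223.6 = 241.0 d
K_eq = L_total / Σ(L/K) = 751 / 241.0 = 3.116 m/d
q = K_eq · i = 3.116 × 0.0017 = 0.005298 m/d (same in every zone)
Zone A: v = q/n = 0.005298/0.27 = 0.01962 m/d → t_A = 588/0.01962 = 29970 d
Zone B: v = q/n = 0.005298/0.23 = 0.02303 m/d → t_B = 163/0.02303 = 7077 d
Total t = 29970 + 7077 = 37040 d
   = 37040 / 365 = 101 yr

101 years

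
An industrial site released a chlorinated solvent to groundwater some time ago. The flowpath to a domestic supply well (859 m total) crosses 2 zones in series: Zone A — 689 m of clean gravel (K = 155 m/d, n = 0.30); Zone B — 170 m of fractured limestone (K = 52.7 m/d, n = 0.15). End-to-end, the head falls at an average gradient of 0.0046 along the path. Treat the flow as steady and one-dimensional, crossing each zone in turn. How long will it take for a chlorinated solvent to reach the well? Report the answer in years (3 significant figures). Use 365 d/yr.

1.24 years

For zones in series the flux q is common to all zones; the equivalent conductivity is the harmonic (thickness-weighted) mean, K_eq = L_total / Σ(L_j/K_j).
Σ(L/K) = 689/155 + 170/52.7 = 4.445 + 3.226 = 7.671 d
K_eq = L_total / Σ(L/K) = 859 / 7.671 = 112.0 m/d
q = K_eq · i = 112.0 × 0.0046 = 0.5151 m/d (same in every zone)
Zone A: v = q/n = 0.5151/0.30 = 1.717 m/d → t_A = 689/1.717 = 401.3 d
Zone B: v = q/n = 0.5151/0.15 = 3.434 m/d → t_B = 170/3.434 = 49.50 d
Total t = 401.3 + 49.50 = 450.8 d
   = 450.8 / 365 = 1.24 yr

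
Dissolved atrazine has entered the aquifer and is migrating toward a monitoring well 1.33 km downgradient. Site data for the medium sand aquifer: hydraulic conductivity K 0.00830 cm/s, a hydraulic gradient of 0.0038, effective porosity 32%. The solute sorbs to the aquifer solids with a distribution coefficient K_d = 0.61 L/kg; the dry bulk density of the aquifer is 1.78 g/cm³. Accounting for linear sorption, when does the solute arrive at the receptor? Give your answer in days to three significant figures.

K = 0.00830 cm/s × 864 = 7.171 m/d
q = Ki = 7.171 × 0.0038 = 0.02725 m/d
Average linear velocity = 0.02725 / 0.32 = 0.08516 m/d
Retardation R = 1 + ρ_b·K_d/n = 1 + 1.78×0.61/0.32 = 4.393
Contaminant velocity v_c = v/R = 0.08516/4.393 = 0.01938 m/d
L = 1.33 km = 1330 m
t = L/v_c = 1330/0.01938 = 68610 d

68600 days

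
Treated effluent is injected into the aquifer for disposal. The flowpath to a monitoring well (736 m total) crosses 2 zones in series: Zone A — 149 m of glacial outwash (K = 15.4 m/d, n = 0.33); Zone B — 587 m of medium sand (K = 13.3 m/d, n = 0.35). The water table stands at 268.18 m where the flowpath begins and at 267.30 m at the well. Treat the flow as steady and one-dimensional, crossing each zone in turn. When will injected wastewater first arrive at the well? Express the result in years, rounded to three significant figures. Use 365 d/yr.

Total head drop ΔH = 268.18 − 267.30 = 0.88 m
Continuity: the same q passes through each zone, so ΔH = q·Σ(L_j/K_j) — the zones act as resistances in series.
Σ(L/K) = 149/15.4 + 587/13.3 = 9.675 + 44.14 = 53.81 d
q = ΔH / Σ(L/K) = 0.88 / 53.81 = 0.01635 m/d (same in every zone)
Zone A: v = q/n = 0.01635/0.33 = 0.04956 m/d → t_A = 149/0.04956 = 3007 d
Zone B: v = q/n = 0.01635/0.35 = 0.04672 m/d → t_B = 587/0.04672 = 12560 d
Total t = 3007 + 12560 = 15570 d
   = 15570 / 365 = 42.7 yr

42.7 years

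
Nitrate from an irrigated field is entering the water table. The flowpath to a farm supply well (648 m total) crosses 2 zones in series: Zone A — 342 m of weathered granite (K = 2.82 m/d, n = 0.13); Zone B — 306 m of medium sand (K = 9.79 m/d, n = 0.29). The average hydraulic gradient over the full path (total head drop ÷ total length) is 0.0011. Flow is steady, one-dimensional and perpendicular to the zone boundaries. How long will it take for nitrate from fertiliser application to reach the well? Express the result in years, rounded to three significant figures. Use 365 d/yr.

78.1 years

Continuity: the same q passes through each zone, so ΔH = q·Σ(L_j/K_j) — the zones act as resistances in series.
Σ(L/K) = 342/2.82 + 306/9.79 = 121.3 + 31.26 = 152.5 d
K_eq = L_total / Σ(L/K) = 648 / 152.5 = 4.248 m/d
q = K_eq · i = 4.248 × 0.0011 = 0.004673 m/d (same in every zone)
Zone A: v = q/n = 0.004673/0.13 = 0.03595 m/d → t_A = 342/0.03595 = 9514 d
Zone B: v = q/n = 0.004673/0.29 = 0.01611 m/d → t_B = 306/0.01611 = 18990 d
Total t = 9514 + 18990 = 28500 d
   = 28500 / 365 = 78.1 yr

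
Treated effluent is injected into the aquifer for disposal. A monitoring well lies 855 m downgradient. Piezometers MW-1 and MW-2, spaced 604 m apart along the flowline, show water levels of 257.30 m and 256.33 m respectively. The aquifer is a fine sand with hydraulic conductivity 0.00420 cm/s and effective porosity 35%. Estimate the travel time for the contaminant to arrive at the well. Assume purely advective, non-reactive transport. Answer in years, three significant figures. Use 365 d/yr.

141 years

Hydraulic gradient i = (257.30 − 256.33) / 604 = 0.97 / 604 = 0.001606
K = 0.00420 cm/s × 864 = 3.629 m/d
Specific discharge q = 3.629 × 0.001606 = 0.005828 m/d
Seepage velocity v = q / n = 0.005828 / 0.35 = 0.01665 m/d
t = L / v = 855 / 0.01665 = 51350 d
   = 51350 / 365 = 141 yr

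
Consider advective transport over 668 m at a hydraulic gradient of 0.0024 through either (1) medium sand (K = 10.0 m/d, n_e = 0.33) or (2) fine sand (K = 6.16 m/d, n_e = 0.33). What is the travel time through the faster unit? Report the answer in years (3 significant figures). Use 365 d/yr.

25.2 years

Unit 1 (medium sand): v = 10.0×0.0024/0.33 = 0.07273 m/d, t = 668/0.07273 = 9185 d
Unit 2 (fine sand): v = 6.16×0.0024/0.33 = 0.04480 m/d, t = 668/0.04480 = 14910 d
Faster: 9185 d / 365 = 25.2 yr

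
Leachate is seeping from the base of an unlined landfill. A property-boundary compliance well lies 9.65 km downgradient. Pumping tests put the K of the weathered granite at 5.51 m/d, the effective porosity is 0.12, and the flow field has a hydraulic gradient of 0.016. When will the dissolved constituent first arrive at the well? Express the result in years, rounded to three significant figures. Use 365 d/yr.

36.0 years

q = Ki = 5.51 × 0.016 = 0.08816 m/d
Seepage velocity v = q / n = 0.08816 / 0.12 = 0.7347 m/d
L = 9.65 km = 9650 m
t = L / v = 9650 / 0.7347 = 13140 d
   = 13140 / 365 = 36.0 yr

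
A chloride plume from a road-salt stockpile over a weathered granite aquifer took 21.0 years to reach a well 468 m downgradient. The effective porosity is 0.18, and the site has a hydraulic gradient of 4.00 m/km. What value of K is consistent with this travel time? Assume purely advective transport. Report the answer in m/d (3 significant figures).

t = 21.0 years = 7665 d
v = L / t = 468 / 7665 = 0.06106 m/d
K = v · n / i = 0.06106 × 0.18 / 0.0040 = 2.75 m/d

2.75 m/d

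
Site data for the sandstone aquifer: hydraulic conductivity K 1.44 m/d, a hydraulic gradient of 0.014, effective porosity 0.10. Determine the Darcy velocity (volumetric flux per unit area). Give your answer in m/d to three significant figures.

Darcy flux q = K·i = 1.44 × 0.014 = 0.02016 m/d

0.0202 m/d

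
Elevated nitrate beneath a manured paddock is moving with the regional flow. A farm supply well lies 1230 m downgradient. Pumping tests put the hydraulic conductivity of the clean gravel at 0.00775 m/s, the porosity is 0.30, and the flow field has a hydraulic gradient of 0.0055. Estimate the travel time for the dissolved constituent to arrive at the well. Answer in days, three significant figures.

100 days

K = 0.00775 m/s × 86400 s/d = 669.6 m/d
Darcy flux q = K·i = 669.6 × 0.0055 = 3.683 m/d
v = Ki/n = 669.6·0.0055/0.30 = 12.28 m/d
t = L / v = 1230 / 12.28 = 100.2 d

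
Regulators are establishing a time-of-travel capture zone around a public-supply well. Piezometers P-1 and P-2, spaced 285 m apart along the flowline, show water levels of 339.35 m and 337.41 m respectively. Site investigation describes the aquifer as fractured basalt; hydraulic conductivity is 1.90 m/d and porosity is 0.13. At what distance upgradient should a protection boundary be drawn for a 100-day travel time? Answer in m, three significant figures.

Hydraulic gradient i = (339.35 − 337.41) / 285 = 1.94 / 285 = 0.006807
Specific discharge q = 1.90 × 0.006807 = 0.01293 m/d
v_s = q/n_e = 0.01293/0.13 = 0.09949 m/d
L = v × T = 0.09949 × 100 = 9.949 m

9.95 m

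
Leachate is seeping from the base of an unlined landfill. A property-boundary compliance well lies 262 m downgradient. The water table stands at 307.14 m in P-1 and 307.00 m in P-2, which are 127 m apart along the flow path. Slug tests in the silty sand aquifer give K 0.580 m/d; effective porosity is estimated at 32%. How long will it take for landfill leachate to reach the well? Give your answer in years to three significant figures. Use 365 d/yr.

Hydraulic gradient i = (307.14 − 307.00) / 127 = 0.14 / 127 = 0.001102
q = Ki = 0.580 × 0.001102 = 6.394e-4 m/d
v_s = q/n_e = 6.394e-4/0.32 = 0.001998 m/d
t = L / v = 262 / 0.001998 = 131100 d
   = 131100 / 365 = 359 yr

359 years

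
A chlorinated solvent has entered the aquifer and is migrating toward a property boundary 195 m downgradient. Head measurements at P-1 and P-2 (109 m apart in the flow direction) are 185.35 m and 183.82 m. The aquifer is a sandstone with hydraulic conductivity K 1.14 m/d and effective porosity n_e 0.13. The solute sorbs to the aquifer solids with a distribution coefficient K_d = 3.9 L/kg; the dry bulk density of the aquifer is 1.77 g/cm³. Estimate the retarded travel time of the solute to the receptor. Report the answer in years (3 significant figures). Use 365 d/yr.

235 years

Hydraulic gradient i = (185.35 − 183.82) / 109 = 1.53 / 109 = 0.01404
q = Ki = 1.14 × 0.01404 = 0.01600 m/d
v = Ki/n = 1.14·0.01404/0.13 = 0.1231 m/d
Retardation R = 1 + ρ_b·K_d/n = 1 + 1.77×3.9/0.13 = 54.10
Contaminant velocity v_c = v/R = 0.1231/54.10 = 0.002275 m/d
t = L/v_c = 195/0.002275 = 85700 d
   = 85700/365 = 235 yr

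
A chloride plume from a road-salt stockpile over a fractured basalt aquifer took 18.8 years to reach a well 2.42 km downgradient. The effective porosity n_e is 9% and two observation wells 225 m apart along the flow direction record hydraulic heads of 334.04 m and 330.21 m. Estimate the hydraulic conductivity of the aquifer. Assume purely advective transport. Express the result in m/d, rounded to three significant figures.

1.86 m/d

Hydraulic gradient i = (334.04 − 330.21) / 225 = 3.83 / 225 = 0.01702
t = 18.8 years = 6862 d
L = 2.42 km = 2420 m
v = L / t = 2420 / 6862 = 0.3527 m/d
K = v · n / i = 0.3527 × 0.09 / 0.01702 = 1.86 m/d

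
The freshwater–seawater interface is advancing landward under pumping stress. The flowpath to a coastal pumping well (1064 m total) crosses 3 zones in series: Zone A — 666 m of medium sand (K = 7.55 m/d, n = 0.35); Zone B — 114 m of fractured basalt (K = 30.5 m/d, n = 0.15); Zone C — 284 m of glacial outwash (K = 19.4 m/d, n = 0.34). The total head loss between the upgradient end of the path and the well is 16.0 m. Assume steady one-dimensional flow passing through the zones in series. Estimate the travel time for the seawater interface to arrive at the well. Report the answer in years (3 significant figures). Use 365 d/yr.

6.33 years

Steady 1-D flow in series ⇒ the Darcy flux q is identical in every zone and the zone head losses add (resistances L/K in series).
Σ(L/K) = 666/7.55 + 114/30.5 + 284/19.4 = 88.21 + 3.738 + 14.64 = 106.6 d
q = ΔH / Σ(L/K) = 16.0 / 106.6 = 0.1501 m/d (same in every zone)
Zone A: v = q/n = 0.1501/0.35 = 0.4289 m/d → t_A = 666/0.4289 = 1553 d
Zone B: v = q/n = 0.1501/0.15 = 1.001 m/d → t_B = 114/1.001 = 113.9 d
Zone C: v = q/n = 0.1501/0.34 = 0.4415 m/d → t_C = 284/0.4415 = 643.3 d
Total t = 1553 + 113.9 + 643.3 = 2310 d
   = 2310 / 365 = 6.33 yr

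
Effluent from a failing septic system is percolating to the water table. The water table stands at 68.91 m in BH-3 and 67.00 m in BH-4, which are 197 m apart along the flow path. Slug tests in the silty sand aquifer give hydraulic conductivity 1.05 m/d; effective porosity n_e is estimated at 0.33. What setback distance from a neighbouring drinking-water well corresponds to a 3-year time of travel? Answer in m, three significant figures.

Hydraulic gradient i = (68.91 − 67.00) / 197 = 1.91 / 197 = 0.009695
Specific discharge q = 1.05 × 0.009695 = 0.01018 m/d
v_s = q/n_e = 0.01018/0.33 = 0.03085 m/d
T = 3 yr × 365 = 1095 d
L = v × T = 0.03085 × 1095 = 33.78 m

33.8 m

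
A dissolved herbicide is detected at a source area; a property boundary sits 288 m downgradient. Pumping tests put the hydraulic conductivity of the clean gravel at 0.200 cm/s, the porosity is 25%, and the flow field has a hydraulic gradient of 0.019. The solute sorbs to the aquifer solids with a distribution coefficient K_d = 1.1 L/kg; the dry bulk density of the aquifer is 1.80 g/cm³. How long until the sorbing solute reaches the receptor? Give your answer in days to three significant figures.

K = 0.200 cm/s × 864 = 172.8 m/d
Darcy flux q = K·i = 172.8 × 0.019 = 3.283 m/d
v_s = q/n_e = 3.283/0.25 = 13.13 m/d
Retardation R = 1 + ρ_b·K_d/n = 1 + 1.80×1.1/0.25 = 8.920
Contaminant velocity v_c = v/R = 13.13/8.920 = 1.472 m/d
t = L/v_c = 288/1.472 = 195.6 d

196 days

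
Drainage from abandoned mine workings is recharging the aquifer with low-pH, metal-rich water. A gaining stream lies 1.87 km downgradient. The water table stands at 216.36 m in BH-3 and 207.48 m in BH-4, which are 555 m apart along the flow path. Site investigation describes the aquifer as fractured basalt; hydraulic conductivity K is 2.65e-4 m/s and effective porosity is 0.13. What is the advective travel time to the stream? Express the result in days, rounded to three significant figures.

664 days

Hydraulic gradient i = (216.36 − 207.48) / 555 = 8.88 / 555 = 0.01600
K = 2.65e-4 m/s × 86400 s/d = 22.90 m/d
Darcy flux q = K·i = 22.90 × 0.01600 = 0.3663 m/d
Seepage velocity v = q / n = 0.3663 / 0.13 = 2.818 m/d
L = 1.87 km = 1870 m
t = L / v = 1870 / 2.818 = 663.6 d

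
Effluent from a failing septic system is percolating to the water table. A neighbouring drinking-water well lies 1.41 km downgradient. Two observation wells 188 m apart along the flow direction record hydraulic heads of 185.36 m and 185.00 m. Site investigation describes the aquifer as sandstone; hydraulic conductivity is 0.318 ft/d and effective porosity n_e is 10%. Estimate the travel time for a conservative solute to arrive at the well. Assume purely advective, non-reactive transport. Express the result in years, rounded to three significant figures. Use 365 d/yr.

Hydraulic gradient i = (185.36 − 185.00) / 188 = 0.36 / 188 = 0.001915
K = 0.318 ft/d × 0.3048 = 0.09693 m/d
Specific discharge q = 0.09693 × 0.001915 = 1.856e-4 m/d
v = Ki/n = 0.09693·0.001915/0.10 = 0.001856 m/d
L = 1.41 km = 1410 m
t = L / v = 1410 / 0.001856 = 759700 d
   = 759700 / 365 = 2080 yr

2080 years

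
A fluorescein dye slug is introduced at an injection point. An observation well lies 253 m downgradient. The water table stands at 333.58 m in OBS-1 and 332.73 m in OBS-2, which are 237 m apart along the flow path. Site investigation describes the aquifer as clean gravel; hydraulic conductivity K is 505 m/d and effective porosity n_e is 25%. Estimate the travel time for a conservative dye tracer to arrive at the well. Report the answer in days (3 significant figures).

34.9 days

Hydraulic gradient i = (333.58 − 332.73) / 237 = 0.85 / 237 = 0.003586
Darcy flux q = K·i = 505 × 0.003586 = 1.811 m/d
v_s = q/n_e = 1.811/0.25 = 7.245 m/d
t = L / v = 253 / 7.245 = 34.92 d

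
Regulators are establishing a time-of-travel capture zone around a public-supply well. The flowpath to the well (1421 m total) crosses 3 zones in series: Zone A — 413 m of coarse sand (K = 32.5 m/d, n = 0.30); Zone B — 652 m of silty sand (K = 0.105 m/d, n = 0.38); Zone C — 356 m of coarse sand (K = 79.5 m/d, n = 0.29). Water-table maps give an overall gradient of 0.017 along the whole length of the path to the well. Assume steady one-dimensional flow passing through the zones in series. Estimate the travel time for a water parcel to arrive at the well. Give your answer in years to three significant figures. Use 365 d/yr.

For zones in series the flux q is common to all zones; the equivalent conductivity is the harmonic (thickness-weighted) mean, K_eq = L_total / Σ(L_j/K_j).
Σ(L/K) = 413/32.5 + 652/0.105 + 356/79.5 = 12.71 + 6210 + 4.478 = 6227 d
K_eq = L_total / Σ(L/K) = 1421 / 6227 = 0.2282 m/d
q = K_eq · i = 0.2282 × 0.017 = 0.003880 m/d (same in every zone)
Zone A: v = q/n = 0.003880/0.30 = 0.01293 m/d → t_A = 413/0.01293 = 31940 d
Zone B: v = q/n = 0.003880/0.38 = 0.01021 m/d → t_B = 652/0.01021 = 63860 d
Zone C: v = q/n = 0.003880/0.29 = 0.01338 m/d → t_C = 356/0.01338 = 26610 d
Total t = 31940 + 63860 + 26610 = 122400 d
   = 122400 / 365 = 335 yr

335 years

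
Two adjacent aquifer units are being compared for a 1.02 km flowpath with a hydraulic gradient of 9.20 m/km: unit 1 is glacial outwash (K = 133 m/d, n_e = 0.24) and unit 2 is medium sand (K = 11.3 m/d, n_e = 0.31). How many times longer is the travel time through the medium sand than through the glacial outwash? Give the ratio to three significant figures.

Unit 1 (glacial outwash): v = 133×0.0092/0.24 = 5.098 m/d, t = 1020/5.098 = 200.1 d
Unit 2 (medium sand): v = 11.3×0.0092/0.31 = 0.3354 m/d, t = 1020/0.3354 = 3042 d
t(medium sand) / t(glacial outwash) = 3042/200.1 = 15.2

15.2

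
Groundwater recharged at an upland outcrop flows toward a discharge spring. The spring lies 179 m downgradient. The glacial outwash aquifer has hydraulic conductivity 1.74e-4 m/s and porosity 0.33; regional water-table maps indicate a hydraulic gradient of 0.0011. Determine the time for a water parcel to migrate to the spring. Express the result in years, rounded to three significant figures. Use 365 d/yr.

9.79 years

K = 1.74e-4 m/s × 86400 s/d = 15.03 m/d
Darcy flux q = K·i = 15.03 × 0.0011 = 0.01654 m/d
v_s = q/n_e = 0.01654/0.33 = 0.05011 m/d
t = L / v = 179 / 0.05011 = 3572 d
   = 3572 / 365 = 9.79 yr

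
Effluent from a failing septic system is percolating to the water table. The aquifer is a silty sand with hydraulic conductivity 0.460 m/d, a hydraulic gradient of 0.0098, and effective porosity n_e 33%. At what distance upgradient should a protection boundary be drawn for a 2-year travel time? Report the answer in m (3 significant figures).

q = Ki = 0.460 × 0.0098 = 0.004508 m/d
Seepage velocity v = q / n = 0.004508 / 0.33 = 0.01366 m/d
T = 2 yr × 365 = 730 d
L = v × T = 0.01366 × 730 = 9.972 m

9.97 m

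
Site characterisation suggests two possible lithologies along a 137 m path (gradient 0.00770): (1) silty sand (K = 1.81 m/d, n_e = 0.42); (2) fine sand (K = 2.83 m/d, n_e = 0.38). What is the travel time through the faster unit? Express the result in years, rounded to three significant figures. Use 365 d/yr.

6.55 years

Unit 1 (silty sand): v = 1.81×0.0077/0.42 = 0.03318 m/d, t = 137/0.03318 = 4129 d
Unit 2 (fine sand): v = 2.83×0.0077/0.38 = 0.05734 m/d, t = 137/0.05734 = 2389 d
Faster: 2389 d / 365 = 6.55 yr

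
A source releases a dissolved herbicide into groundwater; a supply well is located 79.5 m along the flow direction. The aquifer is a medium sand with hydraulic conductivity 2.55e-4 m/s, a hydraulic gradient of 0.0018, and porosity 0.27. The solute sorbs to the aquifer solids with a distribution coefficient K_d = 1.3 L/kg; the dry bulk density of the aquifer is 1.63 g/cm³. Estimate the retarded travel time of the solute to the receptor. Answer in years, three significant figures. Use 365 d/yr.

13.1 years

K = 2.55e-4 m/s × 86400 s/d = 22.03 m/d
q = Ki = 22.03 × 0.0018 = 0.03966 m/d
Average linear velocity = 0.03966 / 0.27 = 0.1469 m/d
Retardation R = 1 + ρ_b·K_d/n = 1 + 1.63×1.3/0.27 = 8.848
Contaminant velocity v_c = v/R = 0.1469/8.848 = 0.01660 m/d
t = L/v_c = 79.5/0.01660 = 4789 d
   = 4789/365 = 13.1 yr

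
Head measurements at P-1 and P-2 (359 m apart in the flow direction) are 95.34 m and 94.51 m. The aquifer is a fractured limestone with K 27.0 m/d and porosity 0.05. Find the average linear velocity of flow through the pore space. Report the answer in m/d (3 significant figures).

1.25 m/d

Hydraulic gradient i = (95.34 − 94.51) / 359 = 0.83 / 359 = 0.002312
q = Ki = 27.0 × 0.002312 = 0.06242 m/d
v_s = q/n_e = 0.06242/0.05 = 1.248 m/d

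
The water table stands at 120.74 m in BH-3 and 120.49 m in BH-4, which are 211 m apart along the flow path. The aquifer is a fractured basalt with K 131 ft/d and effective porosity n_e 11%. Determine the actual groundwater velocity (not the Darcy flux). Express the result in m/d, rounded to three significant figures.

Hydraulic gradient i = (120.74 − 120.49) / 211 = 0.25 / 211 = 0.001185
K = 131 ft/d × 0.3048 = 39.93 m/d
Specific discharge q = 39.93 × 0.001185 = 0.04731 m/d
Seepage velocity v = q / n = 0.04731 / 0.11 = 0.4301 m/d

0.430 m/d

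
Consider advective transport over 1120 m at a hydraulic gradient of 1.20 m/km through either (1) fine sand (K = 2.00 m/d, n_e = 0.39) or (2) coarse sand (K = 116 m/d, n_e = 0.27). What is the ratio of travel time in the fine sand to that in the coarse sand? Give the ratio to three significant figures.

Unit 1 (fine sand): v = 2.00×0.0012/0.39 = 0.006154 m/d, t = 1120/0.006154 = 182000 d
Unit 2 (coarse sand): v = 116×0.0012/0.27 = 0.5156 m/d, t = 1120/0.5156 = 2172 d
t(fine sand) / t(coarse sand) = 182000/2172 = 83.8

83.8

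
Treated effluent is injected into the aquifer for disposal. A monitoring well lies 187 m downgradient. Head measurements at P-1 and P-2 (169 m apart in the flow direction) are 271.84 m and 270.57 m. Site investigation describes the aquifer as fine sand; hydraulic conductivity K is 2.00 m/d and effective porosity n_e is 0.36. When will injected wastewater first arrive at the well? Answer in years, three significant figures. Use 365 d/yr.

12.3 years

Hydraulic gradient i = (271.84 − 270.57) / 169 = 1.27 / 169 = 0.007515
Darcy flux q = K·i = 2.00 × 0.007515 = 0.01503 m/d
Seepage velocity v = q / n = 0.01503 / 0.36 = 0.04175 m/d
t = L / v = 187 / 0.04175 = 4479 d
   = 4479 / 365 = 12.3 yr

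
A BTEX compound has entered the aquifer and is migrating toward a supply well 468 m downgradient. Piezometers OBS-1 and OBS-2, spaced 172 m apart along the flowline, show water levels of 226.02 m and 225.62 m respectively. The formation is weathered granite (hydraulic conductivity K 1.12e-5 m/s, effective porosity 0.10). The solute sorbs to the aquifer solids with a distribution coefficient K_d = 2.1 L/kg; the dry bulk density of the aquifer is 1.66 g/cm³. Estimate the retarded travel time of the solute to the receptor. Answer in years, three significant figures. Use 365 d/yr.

2040 years

Hydraulic gradient i = (226.02 − 225.62) / 172 = 0.40 / 172 = 0.002326
K = 1.12e-5 m/s × 86400 s/d = 0.9677 m/d
Specific discharge q = 0.9677 × 0.002326 = 0.002250 m/d
v_s = q/n_e = 0.002250/0.10 = 0.02250 m/d
Retardation R = 1 + ρ_b·K_d/n = 1 + 1.66×2.1/0.10 = 35.86
Contaminant velocity v_c = v/R = 0.02250/35.86 = 6.276e-4 m/d
t = L/v_c = 468/6.276e-4 = 745700 d
   = 745700/365 = 2040 yr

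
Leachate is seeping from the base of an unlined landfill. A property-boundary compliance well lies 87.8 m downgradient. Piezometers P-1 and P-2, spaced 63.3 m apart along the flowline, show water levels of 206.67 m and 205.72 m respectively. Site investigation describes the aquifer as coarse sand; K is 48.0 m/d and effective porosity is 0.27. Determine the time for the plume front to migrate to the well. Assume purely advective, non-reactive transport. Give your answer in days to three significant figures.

Hydraulic gradient i = (206.67 − 205.72) / 63.3 = 0.95 / 63.3 = 0.01501
Specific discharge q = 48.0 × 0.01501 = 0.7204 m/d
v_s = q/n_e = 0.7204/0.27 = 2.668 m/d
t = L / v = 87.8 / 2.668 = 32.91 d

32.9 days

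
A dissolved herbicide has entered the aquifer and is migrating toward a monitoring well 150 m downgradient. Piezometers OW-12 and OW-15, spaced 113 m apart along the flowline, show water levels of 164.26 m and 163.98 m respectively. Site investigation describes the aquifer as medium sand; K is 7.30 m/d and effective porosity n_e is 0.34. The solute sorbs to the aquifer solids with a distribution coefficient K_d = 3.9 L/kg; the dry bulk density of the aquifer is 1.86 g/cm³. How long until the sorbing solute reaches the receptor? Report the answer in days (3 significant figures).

63000 days

Hydraulic gradient i = (164.26 − 163.98) / 113 = 0.28 / 113 = 0.002478
Darcy flux q = K·i = 7.30 × 0.002478 = 0.01809 m/d
v_s = q/n_e = 0.01809/0.34 = 0.05320 m/d
Retardation R = 1 + ρ_b·K_d/n = 1 + 1.86×3.9/0.34 = 22.34
Contaminant velocity v_c = v/R = 0.05320/22.34 = 0.002382 m/d
t = L/v_c = 150/0.002382 = 62970 d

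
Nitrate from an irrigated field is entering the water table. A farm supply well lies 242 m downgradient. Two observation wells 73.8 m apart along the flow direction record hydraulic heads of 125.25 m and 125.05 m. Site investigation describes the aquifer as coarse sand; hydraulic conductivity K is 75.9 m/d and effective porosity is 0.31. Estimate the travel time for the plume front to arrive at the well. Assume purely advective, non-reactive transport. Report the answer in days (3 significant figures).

Hydraulic gradient i = (125.25 − 125.05) / 73.8 = 0.20 / 73.8 = 0.002710
q = Ki = 75.9 × 0.002710 = 0.2057 m/d
v = Ki/n = 75.9·0.002710/0.31 = 0.6635 m/d
t = L / v = 242 / 0.6635 = 364.7 d

365 days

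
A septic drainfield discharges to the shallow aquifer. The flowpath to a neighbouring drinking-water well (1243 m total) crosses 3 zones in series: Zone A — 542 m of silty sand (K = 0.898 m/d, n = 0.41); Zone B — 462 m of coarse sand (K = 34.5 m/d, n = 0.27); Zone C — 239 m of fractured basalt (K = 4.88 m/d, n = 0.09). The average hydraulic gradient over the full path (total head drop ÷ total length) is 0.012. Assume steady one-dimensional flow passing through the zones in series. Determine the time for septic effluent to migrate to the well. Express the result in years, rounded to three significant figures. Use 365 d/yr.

45.1 years

For zones in series the flux q is common to all zones; the equivalent conductivity is the harmonic (thickness-weighted) mean, K_eq = L_total / Σ(L_j/K_j).
Σ(L/K) = 542/0.898 + 462/34.5 + 239/4.88 = 603.6 + 13.39 + 48.98 = 665.9 d
K_eq = L_total / Σ(L/K) = 1243 / 665.9 = 1.867 m/d
q = K_eq · i = 1.867 × 0.012 = 0.02240 m/d (same in every zone)
Zone A: v = q/n = 0.02240/0.41 = 0.05463 m/d → t_A = 542/0.05463 = 9921 d
Zone B: v = q/n = 0.02240/0.27 = 0.08296 m/d → t_B = 462/0.08296 = 5569 d
Zone C: v = q/n = 0.02240/0.09 = 0.2489 m/d → t_C = 239/0.2489 = 960.3 d
Total t = 9921 + 5569 + 960.3 = 16450 d
   = 16450 / 365 = 45.1 yr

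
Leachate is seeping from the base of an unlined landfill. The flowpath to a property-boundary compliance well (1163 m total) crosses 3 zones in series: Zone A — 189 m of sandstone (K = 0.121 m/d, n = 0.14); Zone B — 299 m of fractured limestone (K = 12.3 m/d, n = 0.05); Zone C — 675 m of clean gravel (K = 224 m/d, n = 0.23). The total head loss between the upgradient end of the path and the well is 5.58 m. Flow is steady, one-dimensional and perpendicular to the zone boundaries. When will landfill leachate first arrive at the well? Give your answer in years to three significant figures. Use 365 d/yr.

Continuity: the same q passes through each zone, so ΔH = q·Σ(L_j/K_j) — the zones act as resistances in series.
Σ(L/K) = 189/0.121 + 299/12.3 + 675/224 = 1562 + 24.31 + 3.013 = 1589 d
q = ΔH / Σ(L/K) = 5.58 / 1589 = 0.003511 m/d (same in every zone)
Zone A: v = q/n = 0.003511/0.14 = 0.02508 m/d → t_A = 189/0.02508 = 7536 d
Zone B: v = q/n = 0.003511/0.05 = 0.07022 m/d → t_B = 299/0.07022 = 4258 d
Zone C: v = q/n = 0.003511/0.23 = 0.01527 m/d → t_C = 675/0.01527 = 44220 d
Total t = 7536 + 4258 + 44220 = 56010 d
   = 56010 / 365 = 153 yr

153 years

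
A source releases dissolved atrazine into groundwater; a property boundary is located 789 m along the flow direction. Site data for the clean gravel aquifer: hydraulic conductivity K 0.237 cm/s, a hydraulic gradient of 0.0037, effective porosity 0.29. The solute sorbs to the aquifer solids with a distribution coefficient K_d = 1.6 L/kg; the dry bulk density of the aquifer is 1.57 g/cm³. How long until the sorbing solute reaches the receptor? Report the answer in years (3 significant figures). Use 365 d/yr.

7.99 years

K = 0.237 cm/s × 864 = 204.8 m/d
Specific discharge q = 204.8 × 0.0037 = 0.7576 m/d
Seepage velocity v = q / n = 0.7576 / 0.29 = 2.613 m/d
Retardation R = 1 + ρ_b·K_d/n = 1 + 1.57×1.6/0.29 = 9.662
Contaminant velocity v_c = v/R = 2.613/9.662 = 0.2704 m/d
t = L/v_c = 789/0.2704 = 2918 d
   = 2918/365 = 7.99 yr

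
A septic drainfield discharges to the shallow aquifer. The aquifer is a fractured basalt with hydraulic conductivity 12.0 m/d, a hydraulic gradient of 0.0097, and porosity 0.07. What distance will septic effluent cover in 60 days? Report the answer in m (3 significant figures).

q = Ki = 12.0 × 0.0097 = 0.1164 m/d
Average linear velocity = 0.1164 / 0.07 = 1.663 m/d
L = v × T = 1.663 × 60 = 99.77 m

99.8 m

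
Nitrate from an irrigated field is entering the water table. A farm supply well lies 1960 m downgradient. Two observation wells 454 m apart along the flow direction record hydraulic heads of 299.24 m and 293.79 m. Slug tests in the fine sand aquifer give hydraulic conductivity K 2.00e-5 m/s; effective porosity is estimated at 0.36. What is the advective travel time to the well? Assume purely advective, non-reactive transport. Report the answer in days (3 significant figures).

34000 days

Hydraulic gradient i = (299.24 − 293.79) / 454 = 5.45 / 454 = 0.01200
K = 2.00e-5 m/s × 86400 s/d = 1.728 m/d
Specific discharge q = 1.728 × 0.01200 = 0.02074 m/d
v_s = q/n_e = 0.02074/0.36 = 0.05762 m/d
t = L / v = 1960 / 0.05762 = 34020 d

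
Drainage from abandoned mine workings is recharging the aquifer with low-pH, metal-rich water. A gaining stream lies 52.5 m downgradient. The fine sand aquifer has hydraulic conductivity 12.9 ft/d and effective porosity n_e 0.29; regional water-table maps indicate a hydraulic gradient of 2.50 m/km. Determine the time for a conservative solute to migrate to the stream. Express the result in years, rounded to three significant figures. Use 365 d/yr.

4.24 years

K = 12.9 ft/d × 0.3048 = 3.932 m/d
Darcy flux q = K·i = 3.932 × 0.0025 = 0.009830 m/d
v_s = q/n_e = 0.009830/0.29 = 0.03390 m/d
t = L / v = 52.5 / 0.03390 = 1549 d
   = 1549 / 365 = 4.24 yr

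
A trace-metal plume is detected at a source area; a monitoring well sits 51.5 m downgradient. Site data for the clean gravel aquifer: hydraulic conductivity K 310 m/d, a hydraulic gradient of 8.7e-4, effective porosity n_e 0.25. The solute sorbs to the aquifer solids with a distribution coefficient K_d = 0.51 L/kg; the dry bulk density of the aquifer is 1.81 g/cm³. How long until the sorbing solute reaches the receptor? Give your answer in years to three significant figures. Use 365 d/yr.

0.614 years

Darcy flux q = K·i = 310 × 8.7e-4 = 0.2697 m/d
Average linear velocity = 0.2697 / 0.25 = 1.079 m/d
Retardation R = 1 + ρ_b·K_d/n = 1 + 1.81×0.51/0.25 = 4.692
Contaminant velocity v_c = v/R = 1.079/4.692 = 0.2299 m/d
t = L/v_c = 51.5/0.2299 = 224.0 d
   = 224.0/365 = 0.614 yr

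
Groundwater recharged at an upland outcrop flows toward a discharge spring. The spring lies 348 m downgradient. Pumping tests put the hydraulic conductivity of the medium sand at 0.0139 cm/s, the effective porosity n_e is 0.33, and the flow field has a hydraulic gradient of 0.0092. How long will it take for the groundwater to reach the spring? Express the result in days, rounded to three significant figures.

K = 0.0139 cm/s × 864 = 12.01 m/d
Darcy flux q = K·i = 12.01 × 0.0092 = 0.1105 m/d
Seepage velocity v = q / n = 0.1105 / 0.33 = 0.3348 m/d
t = L / v = 348 / 0.3348 = 1039 d

1040 days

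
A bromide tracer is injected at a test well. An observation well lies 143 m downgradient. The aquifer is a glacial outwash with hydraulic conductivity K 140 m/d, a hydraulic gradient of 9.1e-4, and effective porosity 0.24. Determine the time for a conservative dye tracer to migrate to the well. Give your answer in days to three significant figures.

Darcy flux q = K·i = 140 × 9.1e-4 = 0.1274 m/d
Seepage velocity v = q / n = 0.1274 / 0.24 = 0.5308 m/d
t = L / v = 143 / 0.5308 = 269.4 d

269 days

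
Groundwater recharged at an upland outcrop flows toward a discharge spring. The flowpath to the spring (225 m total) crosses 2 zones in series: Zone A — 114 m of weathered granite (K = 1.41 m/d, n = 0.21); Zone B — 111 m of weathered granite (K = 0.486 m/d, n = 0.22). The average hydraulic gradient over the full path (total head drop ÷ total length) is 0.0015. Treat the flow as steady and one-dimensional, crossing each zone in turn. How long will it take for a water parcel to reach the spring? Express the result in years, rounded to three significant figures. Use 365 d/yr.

121 years

Steady 1-D flow in series ⇒ the Darcy flux q is identical in every zone and the zone head losses add (resistances L/K in series).
Σ(L/K) = 114/1.41 + 111/0.486 = 80.85 + 228.4 = 309.2 d
K_eq = L_total / Σ(L/K) = 225 / 309.2 = 0.7276 m/d
q = K_eq · i = 0.7276 × 0.0015 = 0.001091 m/d (same in every zone)
Zone A: v = q/n = 0.001091/0.21 = 0.005197 m/d → t_A = 114/0.005197 = 21940 d
Zone B: v = q/n = 0.001091/0.22 = 0.004961 m/d → t_B = 111/0.004961 = 22380 d
Total t = 21940 + 22380 = 44310 d
   = 44310 / 365 = 121 yr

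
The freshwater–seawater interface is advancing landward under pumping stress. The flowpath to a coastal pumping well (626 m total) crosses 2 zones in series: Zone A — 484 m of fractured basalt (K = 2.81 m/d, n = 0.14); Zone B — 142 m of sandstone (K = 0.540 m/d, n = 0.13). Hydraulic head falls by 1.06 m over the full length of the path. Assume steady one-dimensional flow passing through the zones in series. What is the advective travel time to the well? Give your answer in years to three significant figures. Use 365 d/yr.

Continuity: the same q passes through each zone, so ΔH = q·Σ(L_j/K_j) — the zones act as resistances in series.
Σ(L/K) = 484/2.81 + 142/0.540 = 172.2 + 263.0 = 435.2 d
q = ΔH / Σ(L/K) = 1.06 / 435.2 = 0.002436 m/d (same in every zone)
Zone A: v = q/n = 0.002436/0.14 = 0.01740 m/d → t_A = 484/0.01740 = 27820 d
Zone B: v = q/n = 0.002436/0.13 = 0.01874 m/d → t_B = 142/0.01874 = 7579 d
Total t = 27820 + 7579 = 35400 d
   = 35400 / 365 = 97.0 yr

97.0 years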